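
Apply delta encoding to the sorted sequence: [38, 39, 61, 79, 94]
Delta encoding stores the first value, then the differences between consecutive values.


First value: 38
Deltas:
  39 - 38 = 1
  61 - 39 = 22
  79 - 61 = 18
  94 - 79 = 15


Delta encoded: [38, 1, 22, 18, 15]


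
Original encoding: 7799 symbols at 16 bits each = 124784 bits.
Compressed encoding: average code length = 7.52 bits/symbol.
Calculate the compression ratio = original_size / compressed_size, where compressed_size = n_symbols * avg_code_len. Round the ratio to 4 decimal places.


original_size = n_symbols * orig_bits = 7799 * 16 = 124784 bits
compressed_size = n_symbols * avg_code_len = 7799 * 7.52 = 58648.48 bits
ratio = original_size / compressed_size = 124784 / 58648.48 = 2.1277

Compression ratio = 2.1277


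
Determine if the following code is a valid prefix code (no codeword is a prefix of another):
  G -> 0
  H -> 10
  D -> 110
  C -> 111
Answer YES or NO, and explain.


Checking each pair (does one codeword prefix another?):
  G='0' vs H='10': no prefix
  G='0' vs D='110': no prefix
  G='0' vs C='111': no prefix
  H='10' vs G='0': no prefix
  H='10' vs D='110': no prefix
  H='10' vs C='111': no prefix
  D='110' vs G='0': no prefix
  D='110' vs H='10': no prefix
  D='110' vs C='111': no prefix
  C='111' vs G='0': no prefix
  C='111' vs H='10': no prefix
  C='111' vs D='110': no prefix
No violation found over all pairs.

YES -- this is a valid prefix code. No codeword is a prefix of any other codeword.


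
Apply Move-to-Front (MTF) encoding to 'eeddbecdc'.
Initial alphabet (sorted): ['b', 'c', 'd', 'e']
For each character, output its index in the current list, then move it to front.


MTF encoding:
'e': index 3 in ['b', 'c', 'd', 'e'] -> ['e', 'b', 'c', 'd']
'e': index 0 in ['e', 'b', 'c', 'd'] -> ['e', 'b', 'c', 'd']
'd': index 3 in ['e', 'b', 'c', 'd'] -> ['d', 'e', 'b', 'c']
'd': index 0 in ['d', 'e', 'b', 'c'] -> ['d', 'e', 'b', 'c']
'b': index 2 in ['d', 'e', 'b', 'c'] -> ['b', 'd', 'e', 'c']
'e': index 2 in ['b', 'd', 'e', 'c'] -> ['e', 'b', 'd', 'c']
'c': index 3 in ['e', 'b', 'd', 'c'] -> ['c', 'e', 'b', 'd']
'd': index 3 in ['c', 'e', 'b', 'd'] -> ['d', 'c', 'e', 'b']
'c': index 1 in ['d', 'c', 'e', 'b'] -> ['c', 'd', 'e', 'b']


Output: [3, 0, 3, 0, 2, 2, 3, 3, 1]


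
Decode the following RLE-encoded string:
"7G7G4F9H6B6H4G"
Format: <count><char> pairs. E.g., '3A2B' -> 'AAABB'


Expanding each <count><char> pair:
  7G -> 'GGGGGGG'
  7G -> 'GGGGGGG'
  4F -> 'FFFF'
  9H -> 'HHHHHHHHH'
  6B -> 'BBBBBB'
  6H -> 'HHHHHH'
  4G -> 'GGGG'

Decoded = GGGGGGGGGGGGGGFFFFHHHHHHHHHBBBBBBHHHHHHGGGG


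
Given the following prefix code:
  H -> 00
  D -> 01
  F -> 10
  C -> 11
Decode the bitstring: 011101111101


Decoding step by step:
Bits 01 -> D
Bits 11 -> C
Bits 01 -> D
Bits 11 -> C
Bits 11 -> C
Bits 01 -> D


Decoded message: DCDCCD


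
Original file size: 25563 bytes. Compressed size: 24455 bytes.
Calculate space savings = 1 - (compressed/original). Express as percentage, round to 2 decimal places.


ratio = compressed/original = 24455/25563 = 0.956656
savings = 1 - ratio = 1 - 0.956656 = 0.043344
as a percentage: 0.043344 * 100 = 4.33%

Space savings = 1 - 24455/25563 = 4.33%


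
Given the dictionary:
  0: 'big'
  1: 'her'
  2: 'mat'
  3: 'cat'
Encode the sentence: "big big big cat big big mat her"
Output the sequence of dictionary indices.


Look up each word in the dictionary:
  'big' -> 0
  'big' -> 0
  'big' -> 0
  'cat' -> 3
  'big' -> 0
  'big' -> 0
  'mat' -> 2
  'her' -> 1

Encoded: [0, 0, 0, 3, 0, 0, 2, 1]


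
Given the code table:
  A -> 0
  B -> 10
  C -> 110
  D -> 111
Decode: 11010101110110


Decoding:
110 -> C
10 -> B
10 -> B
111 -> D
0 -> A
110 -> C


Result: CBBDAC


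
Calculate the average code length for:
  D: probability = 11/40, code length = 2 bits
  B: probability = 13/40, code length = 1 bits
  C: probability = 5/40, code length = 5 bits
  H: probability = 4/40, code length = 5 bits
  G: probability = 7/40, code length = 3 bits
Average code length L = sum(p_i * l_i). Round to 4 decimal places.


Weighted contributions p_i * l_i:
  D: (11/40) * 2 = 22/40
  B: (13/40) * 1 = 13/40
  C: (5/40) * 5 = 25/40
  H: (4/40) * 5 = 20/40
  G: (7/40) * 3 = 21/40
Sum = (22 + 13 + 25 + 20 + 21)/40 = 101/40

L = 101/40 = 2.5250 bits/symbol


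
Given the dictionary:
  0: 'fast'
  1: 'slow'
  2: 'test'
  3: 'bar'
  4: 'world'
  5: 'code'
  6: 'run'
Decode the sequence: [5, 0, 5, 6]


Look up each index in the dictionary:
  5 -> 'code'
  0 -> 'fast'
  5 -> 'code'
  6 -> 'run'

Decoded: "code fast code run"


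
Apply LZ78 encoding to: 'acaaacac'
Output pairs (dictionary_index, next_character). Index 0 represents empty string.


LZ78 encoding steps:
Dictionary: {0: ''}
Step 1: w='' (idx 0), next='a' -> output (0, 'a'), add 'a' as idx 1
Step 2: w='' (idx 0), next='c' -> output (0, 'c'), add 'c' as idx 2
Step 3: w='a' (idx 1), next='a' -> output (1, 'a'), add 'aa' as idx 3
Step 4: w='a' (idx 1), next='c' -> output (1, 'c'), add 'ac' as idx 4
Step 5: w='ac' (idx 4), end of input -> output (4, '')


Encoded: [(0, 'a'), (0, 'c'), (1, 'a'), (1, 'c'), (4, '')]


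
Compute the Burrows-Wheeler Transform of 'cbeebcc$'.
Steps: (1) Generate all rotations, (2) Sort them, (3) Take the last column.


Rotations (sorted):
  0: $cbeebcc -> last char: c
  1: bcc$cbee -> last char: e
  2: beebcc$c -> last char: c
  3: c$cbeebc -> last char: c
  4: cbeebcc$ -> last char: $
  5: cc$cbeeb -> last char: b
  6: ebcc$cbe -> last char: e
  7: eebcc$cb -> last char: b


BWT = cecc$beb


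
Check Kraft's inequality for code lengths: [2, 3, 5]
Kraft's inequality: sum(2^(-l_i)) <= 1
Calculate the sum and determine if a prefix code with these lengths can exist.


Sum = 2^(-2) + 2^(-3) + 2^(-5)
    = 0.25 + 0.125 + 0.03125
    = 13/32 = 0.40625
Since 0.40625 <= 1, Kraft's inequality IS satisfied.
A prefix code with these lengths CAN exist.

Kraft sum = 0.40625. Satisfied.


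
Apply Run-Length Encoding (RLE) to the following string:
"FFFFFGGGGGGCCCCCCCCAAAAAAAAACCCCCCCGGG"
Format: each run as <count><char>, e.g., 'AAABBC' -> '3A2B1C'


Scanning runs left to right:
  i=0: run of 'F' x 5 -> '5F'
  i=5: run of 'G' x 6 -> '6G'
  i=11: run of 'C' x 8 -> '8C'
  i=19: run of 'A' x 9 -> '9A'
  i=28: run of 'C' x 7 -> '7C'
  i=35: run of 'G' x 3 -> '3G'

RLE = 5F6G8C9A7C3G


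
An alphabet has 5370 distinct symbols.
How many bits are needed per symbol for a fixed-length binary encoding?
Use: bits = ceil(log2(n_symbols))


log2(5370) = 12.3907
Bracket: 2^12 = 4096 < 5370 <= 2^13 = 8192
So ceil(log2(5370)) = 13

bits = ceil(log2(5370)) = ceil(12.3907) = 13 bits


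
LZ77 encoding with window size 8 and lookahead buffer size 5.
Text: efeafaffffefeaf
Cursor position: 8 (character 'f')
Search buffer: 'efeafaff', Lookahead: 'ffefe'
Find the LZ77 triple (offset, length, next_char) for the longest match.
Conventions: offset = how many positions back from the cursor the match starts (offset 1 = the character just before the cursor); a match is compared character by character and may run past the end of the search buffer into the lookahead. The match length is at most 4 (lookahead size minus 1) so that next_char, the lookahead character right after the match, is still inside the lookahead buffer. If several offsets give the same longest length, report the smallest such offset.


Try each offset into the search buffer:
  offset=1 (pos 7, char 'f'): match length 2
  offset=2 (pos 6, char 'f'): match length 2
  offset=3 (pos 5, char 'a'): match length 0
  offset=4 (pos 4, char 'f'): match length 1
  offset=5 (pos 3, char 'a'): match length 0
  offset=6 (pos 2, char 'e'): match length 0
  offset=7 (pos 1, char 'f'): match length 1
  offset=8 (pos 0, char 'e'): match length 0
Longest match has length 2, found at offsets 1, 2; take the smallest, offset 1.
next_char = character at position 8 + 2 = 10 -> 'e'

Best match: offset=1, length=2 (matching 'ff' starting at position 7)
LZ77 triple: (1, 2, 'e')


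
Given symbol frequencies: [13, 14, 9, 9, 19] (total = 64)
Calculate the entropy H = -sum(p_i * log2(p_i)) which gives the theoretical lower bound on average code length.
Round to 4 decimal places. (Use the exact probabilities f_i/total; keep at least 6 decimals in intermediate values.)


Per-symbol terms -p_i * log2(p_i) with p_i = f_i/64:
  p = 13/64 = 0.203125: log2(p) = -2.299560, -p*log2(p) = 0.467098
  p = 14/64 = 0.218750: log2(p) = -2.192645, -p*log2(p) = 0.479641
  p = 9/64 = 0.140625: log2(p) = -2.830075, -p*log2(p) = 0.397979
  p = 9/64 = 0.140625: log2(p) = -2.830075, -p*log2(p) = 0.397979
  p = 19/64 = 0.296875: log2(p) = -1.752072, -p*log2(p) = 0.520147
H = 0.467098 + 0.479641 + 0.397979 + 0.397979 + 0.520147 = 2.262844

H = 2.2628 bits/symbol


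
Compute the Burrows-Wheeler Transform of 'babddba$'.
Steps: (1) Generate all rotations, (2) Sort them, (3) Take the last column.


Rotations (sorted):
  0: $babddba -> last char: a
  1: a$babddb -> last char: b
  2: abddba$b -> last char: b
  3: ba$babdd -> last char: d
  4: babddba$ -> last char: $
  5: bddba$ba -> last char: a
  6: dba$babd -> last char: d
  7: ddba$bab -> last char: b


BWT = abbd$adb


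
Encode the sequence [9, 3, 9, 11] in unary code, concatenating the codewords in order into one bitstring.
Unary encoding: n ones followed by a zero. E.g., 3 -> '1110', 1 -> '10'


Encode each number as n ones followed by a terminating 0:
  9 -> 1111111110 (10 bits)
  3 -> 1110 (4 bits)
  9 -> 1111111110 (10 bits)
  11 -> 111111111110 (12 bits)
Total length = 10 + 4 + 10 + 12 = 36 bits.

Unary([9, 3, 9, 11]) = 111111111011101111111110111111111110 (36 bits)


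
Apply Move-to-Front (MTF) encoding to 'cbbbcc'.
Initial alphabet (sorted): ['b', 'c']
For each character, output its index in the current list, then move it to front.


MTF encoding:
'c': index 1 in ['b', 'c'] -> ['c', 'b']
'b': index 1 in ['c', 'b'] -> ['b', 'c']
'b': index 0 in ['b', 'c'] -> ['b', 'c']
'b': index 0 in ['b', 'c'] -> ['b', 'c']
'c': index 1 in ['b', 'c'] -> ['c', 'b']
'c': index 0 in ['c', 'b'] -> ['c', 'b']


Output: [1, 1, 0, 0, 1, 0]


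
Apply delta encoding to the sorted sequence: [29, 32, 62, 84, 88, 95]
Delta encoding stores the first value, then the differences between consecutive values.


First value: 29
Deltas:
  32 - 29 = 3
  62 - 32 = 30
  84 - 62 = 22
  88 - 84 = 4
  95 - 88 = 7


Delta encoded: [29, 3, 30, 22, 4, 7]


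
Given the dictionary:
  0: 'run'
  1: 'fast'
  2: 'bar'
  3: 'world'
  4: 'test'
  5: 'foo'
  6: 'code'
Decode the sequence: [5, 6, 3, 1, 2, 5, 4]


Look up each index in the dictionary:
  5 -> 'foo'
  6 -> 'code'
  3 -> 'world'
  1 -> 'fast'
  2 -> 'bar'
  5 -> 'foo'
  4 -> 'test'

Decoded: "foo code world fast bar foo test"


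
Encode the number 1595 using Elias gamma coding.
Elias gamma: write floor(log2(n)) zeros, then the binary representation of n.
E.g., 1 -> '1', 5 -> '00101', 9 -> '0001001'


num_bits = floor(log2(1595)) + 1 = 11
leading_zeros = num_bits - 1 = 10
binary(1595) = 11000111011

Elias gamma(1595) = '0000000000' + '11000111011' = 000000000011000111011 (21 bits)


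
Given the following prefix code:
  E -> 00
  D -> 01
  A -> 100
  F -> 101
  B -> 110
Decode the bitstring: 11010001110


Decoding step by step:
Bits 110 -> B
Bits 100 -> A
Bits 01 -> D
Bits 110 -> B


Decoded message: BADB


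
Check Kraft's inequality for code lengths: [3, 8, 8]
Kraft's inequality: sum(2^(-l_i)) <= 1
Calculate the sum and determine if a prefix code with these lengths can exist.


Sum = 2^(-3) + 2^(-8) + 2^(-8)
    = 0.125 + 0.00390625 + 0.00390625
    = 34/256 = 0.1328125
Since 0.1328125 <= 1, Kraft's inequality IS satisfied.
A prefix code with these lengths CAN exist.

Kraft sum = 0.1328125. Satisfied.


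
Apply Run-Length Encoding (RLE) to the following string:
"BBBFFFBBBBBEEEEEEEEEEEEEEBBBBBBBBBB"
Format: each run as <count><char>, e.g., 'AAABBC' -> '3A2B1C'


Scanning runs left to right:
  i=0: run of 'B' x 3 -> '3B'
  i=3: run of 'F' x 3 -> '3F'
  i=6: run of 'B' x 5 -> '5B'
  i=11: run of 'E' x 14 -> '14E'
  i=25: run of 'B' x 10 -> '10B'

RLE = 3B3F5B14E10B


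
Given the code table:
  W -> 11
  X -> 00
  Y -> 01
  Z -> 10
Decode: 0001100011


Decoding:
00 -> X
01 -> Y
10 -> Z
00 -> X
11 -> W


Result: XYZXW


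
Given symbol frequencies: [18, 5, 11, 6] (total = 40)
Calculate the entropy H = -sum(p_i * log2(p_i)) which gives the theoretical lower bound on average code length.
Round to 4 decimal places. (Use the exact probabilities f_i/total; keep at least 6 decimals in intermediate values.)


Per-symbol terms -p_i * log2(p_i) with p_i = f_i/40:
  p = 18/40 = 0.450000: log2(p) = -1.152003, -p*log2(p) = 0.518401
  p = 5/40 = 0.125000: log2(p) = -3.000000, -p*log2(p) = 0.375000
  p = 11/40 = 0.275000: log2(p) = -1.862496, -p*log2(p) = 0.512187
  p = 6/40 = 0.150000: log2(p) = -2.736966, -p*log2(p) = 0.410545
H = 0.518401 + 0.375000 + 0.512187 + 0.410545 = 1.816133

H = 1.8161 bits/symbol


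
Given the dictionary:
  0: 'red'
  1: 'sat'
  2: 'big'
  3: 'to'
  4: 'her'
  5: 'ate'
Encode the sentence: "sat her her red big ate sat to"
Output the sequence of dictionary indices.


Look up each word in the dictionary:
  'sat' -> 1
  'her' -> 4
  'her' -> 4
  'red' -> 0
  'big' -> 2
  'ate' -> 5
  'sat' -> 1
  'to' -> 3

Encoded: [1, 4, 4, 0, 2, 5, 1, 3]


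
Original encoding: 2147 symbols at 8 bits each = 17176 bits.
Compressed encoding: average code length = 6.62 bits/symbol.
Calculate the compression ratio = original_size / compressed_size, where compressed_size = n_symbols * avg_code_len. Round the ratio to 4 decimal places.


original_size = n_symbols * orig_bits = 2147 * 8 = 17176 bits
compressed_size = n_symbols * avg_code_len = 2147 * 6.62 = 14213.14 bits
ratio = original_size / compressed_size = 17176 / 14213.14 = 1.2085

Compression ratio = 1.2085


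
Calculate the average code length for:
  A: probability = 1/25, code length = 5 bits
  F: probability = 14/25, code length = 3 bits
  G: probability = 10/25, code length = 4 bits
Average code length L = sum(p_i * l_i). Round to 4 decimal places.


Weighted contributions p_i * l_i:
  A: (1/25) * 5 = 5/25
  F: (14/25) * 3 = 42/25
  G: (10/25) * 4 = 40/25
Sum = (5 + 42 + 40)/25 = 87/25

L = 87/25 = 3.4800 bits/symbol


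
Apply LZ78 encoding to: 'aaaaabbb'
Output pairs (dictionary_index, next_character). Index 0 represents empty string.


LZ78 encoding steps:
Dictionary: {0: ''}
Step 1: w='' (idx 0), next='a' -> output (0, 'a'), add 'a' as idx 1
Step 2: w='a' (idx 1), next='a' -> output (1, 'a'), add 'aa' as idx 2
Step 3: w='aa' (idx 2), next='b' -> output (2, 'b'), add 'aab' as idx 3
Step 4: w='' (idx 0), next='b' -> output (0, 'b'), add 'b' as idx 4
Step 5: w='b' (idx 4), end of input -> output (4, '')


Encoded: [(0, 'a'), (1, 'a'), (2, 'b'), (0, 'b'), (4, '')]


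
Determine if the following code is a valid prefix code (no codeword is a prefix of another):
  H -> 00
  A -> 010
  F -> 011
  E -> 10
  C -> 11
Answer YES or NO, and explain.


Checking each pair (does one codeword prefix another?):
  H='00' vs A='010': no prefix
  H='00' vs F='011': no prefix
  H='00' vs E='10': no prefix
  H='00' vs C='11': no prefix
  A='010' vs H='00': no prefix
  A='010' vs F='011': no prefix
  A='010' vs E='10': no prefix
  A='010' vs C='11': no prefix
  F='011' vs H='00': no prefix
  F='011' vs A='010': no prefix
  F='011' vs E='10': no prefix
  F='011' vs C='11': no prefix
  E='10' vs H='00': no prefix
  E='10' vs A='010': no prefix
  E='10' vs F='011': no prefix
  E='10' vs C='11': no prefix
  C='11' vs H='00': no prefix
  C='11' vs A='010': no prefix
  C='11' vs F='011': no prefix
  C='11' vs E='10': no prefix
No violation found over all pairs.

YES -- this is a valid prefix code. No codeword is a prefix of any other codeword.


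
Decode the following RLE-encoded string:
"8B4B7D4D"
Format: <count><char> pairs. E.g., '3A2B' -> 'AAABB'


Expanding each <count><char> pair:
  8B -> 'BBBBBBBB'
  4B -> 'BBBB'
  7D -> 'DDDDDDD'
  4D -> 'DDDD'

Decoded = BBBBBBBBBBBBDDDDDDDDDDD


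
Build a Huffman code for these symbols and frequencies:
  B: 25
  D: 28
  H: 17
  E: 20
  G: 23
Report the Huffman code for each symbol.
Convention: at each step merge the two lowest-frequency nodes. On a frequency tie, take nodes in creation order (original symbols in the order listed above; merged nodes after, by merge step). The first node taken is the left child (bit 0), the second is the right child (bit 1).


Huffman tree construction:
Step 1: Merge H(17) + E(20) = 37
Step 2: Merge G(23) + B(25) = 48
Step 3: Merge D(28) + (H+E)(37) = 65
Step 4: Merge (G+B)(48) + (D+(H+E))(65) = 113
Read each symbol's code off the tree from the root (left child = 0, right child = 1).

Codes:
  B: 01 (length 2)
  D: 10 (length 2)
  H: 110 (length 3)
  E: 111 (length 3)
  G: 00 (length 2)
Average code length: 263/113 = 2.3274 bits/symbol


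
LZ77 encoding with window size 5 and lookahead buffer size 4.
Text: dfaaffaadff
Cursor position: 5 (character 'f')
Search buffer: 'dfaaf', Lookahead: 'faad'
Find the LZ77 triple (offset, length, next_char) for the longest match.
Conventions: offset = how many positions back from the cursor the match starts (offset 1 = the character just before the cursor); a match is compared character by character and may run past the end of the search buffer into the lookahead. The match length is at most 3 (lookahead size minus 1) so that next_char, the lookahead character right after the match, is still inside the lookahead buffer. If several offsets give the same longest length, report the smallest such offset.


Try each offset into the search buffer:
  offset=1 (pos 4, char 'f'): match length 1
  offset=2 (pos 3, char 'a'): match length 0
  offset=3 (pos 2, char 'a'): match length 0
  offset=4 (pos 1, char 'f'): match length 3
  offset=5 (pos 0, char 'd'): match length 0
Longest match has length 3 at offset 4.
next_char = character at position 5 + 3 = 8 -> 'd'

Best match: offset=4, length=3 (matching 'faa' starting at position 1)
LZ77 triple: (4, 3, 'd')


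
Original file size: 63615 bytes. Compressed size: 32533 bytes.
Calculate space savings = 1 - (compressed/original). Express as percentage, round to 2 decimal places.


ratio = compressed/original = 32533/63615 = 0.511405
savings = 1 - ratio = 1 - 0.511405 = 0.488595
as a percentage: 0.488595 * 100 = 48.86%

Space savings = 1 - 32533/63615 = 48.86%


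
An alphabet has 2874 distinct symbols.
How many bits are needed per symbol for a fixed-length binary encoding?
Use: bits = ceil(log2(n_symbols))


log2(2874) = 11.4888
Bracket: 2^11 = 2048 < 2874 <= 2^12 = 4096
So ceil(log2(2874)) = 12

bits = ceil(log2(2874)) = ceil(11.4888) = 12 bits


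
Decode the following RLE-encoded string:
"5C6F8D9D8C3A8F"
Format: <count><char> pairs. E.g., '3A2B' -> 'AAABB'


Expanding each <count><char> pair:
  5C -> 'CCCCC'
  6F -> 'FFFFFF'
  8D -> 'DDDDDDDD'
  9D -> 'DDDDDDDDD'
  8C -> 'CCCCCCCC'
  3A -> 'AAA'
  8F -> 'FFFFFFFF'

Decoded = CCCCCFFFFFFDDDDDDDDDDDDDDDDDCCCCCCCCAAAFFFFFFFF


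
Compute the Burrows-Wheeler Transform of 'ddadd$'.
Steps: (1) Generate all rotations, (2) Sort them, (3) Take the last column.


Rotations (sorted):
  0: $ddadd -> last char: d
  1: add$dd -> last char: d
  2: d$ddad -> last char: d
  3: dadd$d -> last char: d
  4: dd$dda -> last char: a
  5: ddadd$ -> last char: $


BWT = dddda$


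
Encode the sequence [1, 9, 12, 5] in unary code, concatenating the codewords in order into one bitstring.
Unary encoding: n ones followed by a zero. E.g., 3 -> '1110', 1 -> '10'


Encode each number as n ones followed by a terminating 0:
  1 -> 10 (2 bits)
  9 -> 1111111110 (10 bits)
  12 -> 1111111111110 (13 bits)
  5 -> 111110 (6 bits)
Total length = 2 + 10 + 13 + 6 = 31 bits.

Unary([1, 9, 12, 5]) = 1011111111101111111111110111110 (31 bits)


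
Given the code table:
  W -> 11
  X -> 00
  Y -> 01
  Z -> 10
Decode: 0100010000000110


Decoding:
01 -> Y
00 -> X
01 -> Y
00 -> X
00 -> X
00 -> X
01 -> Y
10 -> Z


Result: YXYXXXYZ


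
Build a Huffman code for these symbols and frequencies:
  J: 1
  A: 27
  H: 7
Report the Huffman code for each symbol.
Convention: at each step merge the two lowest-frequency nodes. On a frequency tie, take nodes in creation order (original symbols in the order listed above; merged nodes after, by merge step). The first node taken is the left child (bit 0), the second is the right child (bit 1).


Huffman tree construction:
Step 1: Merge J(1) + H(7) = 8
Step 2: Merge (J+H)(8) + A(27) = 35
Read each symbol's code off the tree from the root (left child = 0, right child = 1).

Codes:
  J: 00 (length 2)
  A: 1 (length 1)
  H: 01 (length 2)
Average code length: 43/35 = 1.2286 bits/symbol


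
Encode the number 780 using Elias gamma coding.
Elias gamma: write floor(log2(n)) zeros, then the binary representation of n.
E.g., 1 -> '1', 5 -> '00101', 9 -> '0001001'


num_bits = floor(log2(780)) + 1 = 10
leading_zeros = num_bits - 1 = 9
binary(780) = 1100001100

Elias gamma(780) = '000000000' + '1100001100' = 0000000001100001100 (19 bits)


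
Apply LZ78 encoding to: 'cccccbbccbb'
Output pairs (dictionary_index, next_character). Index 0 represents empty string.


LZ78 encoding steps:
Dictionary: {0: ''}
Step 1: w='' (idx 0), next='c' -> output (0, 'c'), add 'c' as idx 1
Step 2: w='c' (idx 1), next='c' -> output (1, 'c'), add 'cc' as idx 2
Step 3: w='cc' (idx 2), next='b' -> output (2, 'b'), add 'ccb' as idx 3
Step 4: w='' (idx 0), next='b' -> output (0, 'b'), add 'b' as idx 4
Step 5: w='ccb' (idx 3), next='b' -> output (3, 'b'), add 'ccbb' as idx 5


Encoded: [(0, 'c'), (1, 'c'), (2, 'b'), (0, 'b'), (3, 'b')]


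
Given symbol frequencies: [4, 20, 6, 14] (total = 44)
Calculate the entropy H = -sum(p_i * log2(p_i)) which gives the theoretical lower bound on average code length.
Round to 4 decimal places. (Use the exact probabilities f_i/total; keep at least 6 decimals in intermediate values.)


Per-symbol terms -p_i * log2(p_i) with p_i = f_i/44:
  p = 4/44 = 0.090909: log2(p) = -3.459432, -p*log2(p) = 0.314494
  p = 20/44 = 0.454545: log2(p) = -1.137504, -p*log2(p) = 0.517047
  p = 6/44 = 0.136364: log2(p) = -2.874469, -p*log2(p) = 0.391973
  p = 14/44 = 0.318182: log2(p) = -1.652077, -p*log2(p) = 0.525661
H = 0.314494 + 0.517047 + 0.391973 + 0.525661 = 1.749175

H = 1.7492 bits/symbol


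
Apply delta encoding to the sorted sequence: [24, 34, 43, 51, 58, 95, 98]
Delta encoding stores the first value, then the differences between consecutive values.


First value: 24
Deltas:
  34 - 24 = 10
  43 - 34 = 9
  51 - 43 = 8
  58 - 51 = 7
  95 - 58 = 37
  98 - 95 = 3


Delta encoded: [24, 10, 9, 8, 7, 37, 3]


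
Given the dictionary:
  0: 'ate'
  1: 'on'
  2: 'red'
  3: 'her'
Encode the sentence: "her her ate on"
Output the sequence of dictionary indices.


Look up each word in the dictionary:
  'her' -> 3
  'her' -> 3
  'ate' -> 0
  'on' -> 1

Encoded: [3, 3, 0, 1]


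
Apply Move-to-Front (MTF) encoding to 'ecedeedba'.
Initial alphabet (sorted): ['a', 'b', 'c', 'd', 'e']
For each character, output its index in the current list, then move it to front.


MTF encoding:
'e': index 4 in ['a', 'b', 'c', 'd', 'e'] -> ['e', 'a', 'b', 'c', 'd']
'c': index 3 in ['e', 'a', 'b', 'c', 'd'] -> ['c', 'e', 'a', 'b', 'd']
'e': index 1 in ['c', 'e', 'a', 'b', 'd'] -> ['e', 'c', 'a', 'b', 'd']
'd': index 4 in ['e', 'c', 'a', 'b', 'd'] -> ['d', 'e', 'c', 'a', 'b']
'e': index 1 in ['d', 'e', 'c', 'a', 'b'] -> ['e', 'd', 'c', 'a', 'b']
'e': index 0 in ['e', 'd', 'c', 'a', 'b'] -> ['e', 'd', 'c', 'a', 'b']
'd': index 1 in ['e', 'd', 'c', 'a', 'b'] -> ['d', 'e', 'c', 'a', 'b']
'b': index 4 in ['d', 'e', 'c', 'a', 'b'] -> ['b', 'd', 'e', 'c', 'a']
'a': index 4 in ['b', 'd', 'e', 'c', 'a'] -> ['a', 'b', 'd', 'e', 'c']


Output: [4, 3, 1, 4, 1, 0, 1, 4, 4]


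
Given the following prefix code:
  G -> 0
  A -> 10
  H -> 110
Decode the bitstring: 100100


Decoding step by step:
Bits 10 -> A
Bits 0 -> G
Bits 10 -> A
Bits 0 -> G


Decoded message: AGAG


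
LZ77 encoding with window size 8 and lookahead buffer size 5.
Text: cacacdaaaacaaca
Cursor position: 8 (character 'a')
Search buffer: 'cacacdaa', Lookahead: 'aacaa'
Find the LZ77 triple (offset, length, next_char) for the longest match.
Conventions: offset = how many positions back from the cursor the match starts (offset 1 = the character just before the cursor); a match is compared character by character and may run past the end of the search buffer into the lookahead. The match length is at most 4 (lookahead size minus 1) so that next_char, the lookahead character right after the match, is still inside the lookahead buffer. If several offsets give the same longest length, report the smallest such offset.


Try each offset into the search buffer:
  offset=1 (pos 7, char 'a'): match length 2
  offset=2 (pos 6, char 'a'): match length 2
  offset=3 (pos 5, char 'd'): match length 0
  offset=4 (pos 4, char 'c'): match length 0
  offset=5 (pos 3, char 'a'): match length 1
  offset=6 (pos 2, char 'c'): match length 0
  offset=7 (pos 1, char 'a'): match length 1
  offset=8 (pos 0, char 'c'): match length 0
Longest match has length 2, found at offsets 1, 2; take the smallest, offset 1.
next_char = character at position 8 + 2 = 10 -> 'c'

Best match: offset=1, length=2 (matching 'aa' starting at position 7)
LZ77 triple: (1, 2, 'c')


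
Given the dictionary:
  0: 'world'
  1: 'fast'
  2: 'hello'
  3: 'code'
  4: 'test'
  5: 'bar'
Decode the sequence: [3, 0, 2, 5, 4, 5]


Look up each index in the dictionary:
  3 -> 'code'
  0 -> 'world'
  2 -> 'hello'
  5 -> 'bar'
  4 -> 'test'
  5 -> 'bar'

Decoded: "code world hello bar test bar"


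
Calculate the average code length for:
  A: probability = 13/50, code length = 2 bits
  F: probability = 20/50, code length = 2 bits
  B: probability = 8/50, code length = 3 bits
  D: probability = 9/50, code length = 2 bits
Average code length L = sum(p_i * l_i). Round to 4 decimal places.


Weighted contributions p_i * l_i:
  A: (13/50) * 2 = 26/50
  F: (20/50) * 2 = 40/50
  B: (8/50) * 3 = 24/50
  D: (9/50) * 2 = 18/50
Sum = (26 + 40 + 24 + 18)/50 = 108/50

L = 108/50 = 2.1600 bits/symbol


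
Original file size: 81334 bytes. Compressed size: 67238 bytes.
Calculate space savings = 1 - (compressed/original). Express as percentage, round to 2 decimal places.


ratio = compressed/original = 67238/81334 = 0.82669
savings = 1 - ratio = 1 - 0.82669 = 0.17331
as a percentage: 0.17331 * 100 = 17.33%

Space savings = 1 - 67238/81334 = 17.33%


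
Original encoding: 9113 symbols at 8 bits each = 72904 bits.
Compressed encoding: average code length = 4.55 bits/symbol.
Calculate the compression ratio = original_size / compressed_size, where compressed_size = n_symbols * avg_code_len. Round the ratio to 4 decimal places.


original_size = n_symbols * orig_bits = 9113 * 8 = 72904 bits
compressed_size = n_symbols * avg_code_len = 9113 * 4.55 = 41464.15 bits
ratio = original_size / compressed_size = 72904 / 41464.15 = 1.7582

Compression ratio = 1.7582


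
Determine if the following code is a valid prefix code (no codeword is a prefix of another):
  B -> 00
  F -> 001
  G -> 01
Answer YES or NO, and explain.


Checking each pair (does one codeword prefix another?):
  B='00' vs F='001': prefix -- VIOLATION

NO -- this is NOT a valid prefix code. B (00) is a prefix of F (001).


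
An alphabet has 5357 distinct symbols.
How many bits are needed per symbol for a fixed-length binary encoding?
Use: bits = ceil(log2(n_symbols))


log2(5357) = 12.3872
Bracket: 2^12 = 4096 < 5357 <= 2^13 = 8192
So ceil(log2(5357)) = 13

bits = ceil(log2(5357)) = ceil(12.3872) = 13 bits


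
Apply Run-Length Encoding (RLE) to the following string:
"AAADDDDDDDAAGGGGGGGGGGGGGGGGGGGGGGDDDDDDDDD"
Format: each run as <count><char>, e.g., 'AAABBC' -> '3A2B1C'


Scanning runs left to right:
  i=0: run of 'A' x 3 -> '3A'
  i=3: run of 'D' x 7 -> '7D'
  i=10: run of 'A' x 2 -> '2A'
  i=12: run of 'G' x 22 -> '22G'
  i=34: run of 'D' x 9 -> '9D'

RLE = 3A7D2A22G9D


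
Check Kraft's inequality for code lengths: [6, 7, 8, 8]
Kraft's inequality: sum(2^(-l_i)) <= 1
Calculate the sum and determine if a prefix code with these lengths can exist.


Sum = 2^(-6) + 2^(-7) + 2^(-8) + 2^(-8)
    = 0.015625 + 0.0078125 + 0.00390625 + 0.00390625
    = 8/256 = 0.03125
Since 0.03125 <= 1, Kraft's inequality IS satisfied.
A prefix code with these lengths CAN exist.

Kraft sum = 0.03125. Satisfied.


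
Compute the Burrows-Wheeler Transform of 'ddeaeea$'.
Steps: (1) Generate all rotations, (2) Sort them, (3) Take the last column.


Rotations (sorted):
  0: $ddeaeea -> last char: a
  1: a$ddeaee -> last char: e
  2: aeea$dde -> last char: e
  3: ddeaeea$ -> last char: $
  4: deaeea$d -> last char: d
  5: ea$ddeae -> last char: e
  6: eaeea$dd -> last char: d
  7: eea$ddea -> last char: a


BWT = aee$deda


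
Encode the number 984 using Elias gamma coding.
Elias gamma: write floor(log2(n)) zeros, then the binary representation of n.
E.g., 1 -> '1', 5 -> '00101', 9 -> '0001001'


num_bits = floor(log2(984)) + 1 = 10
leading_zeros = num_bits - 1 = 9
binary(984) = 1111011000

Elias gamma(984) = '000000000' + '1111011000' = 0000000001111011000 (19 bits)


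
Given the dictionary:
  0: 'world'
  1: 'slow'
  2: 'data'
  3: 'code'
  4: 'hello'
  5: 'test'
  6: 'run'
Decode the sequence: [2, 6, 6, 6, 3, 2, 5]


Look up each index in the dictionary:
  2 -> 'data'
  6 -> 'run'
  6 -> 'run'
  6 -> 'run'
  3 -> 'code'
  2 -> 'data'
  5 -> 'test'

Decoded: "data run run run code data test"


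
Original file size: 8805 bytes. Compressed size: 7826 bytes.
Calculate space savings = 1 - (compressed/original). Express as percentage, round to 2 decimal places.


ratio = compressed/original = 7826/8805 = 0.888813
savings = 1 - ratio = 1 - 0.888813 = 0.111187
as a percentage: 0.111187 * 100 = 11.12%

Space savings = 1 - 7826/8805 = 11.12%


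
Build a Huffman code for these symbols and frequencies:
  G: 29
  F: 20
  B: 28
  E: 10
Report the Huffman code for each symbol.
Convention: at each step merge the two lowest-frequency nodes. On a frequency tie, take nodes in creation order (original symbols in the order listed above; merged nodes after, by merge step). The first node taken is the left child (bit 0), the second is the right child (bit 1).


Huffman tree construction:
Step 1: Merge E(10) + F(20) = 30
Step 2: Merge B(28) + G(29) = 57
Step 3: Merge (E+F)(30) + (B+G)(57) = 87
Read each symbol's code off the tree from the root (left child = 0, right child = 1).

Codes:
  G: 11 (length 2)
  F: 01 (length 2)
  B: 10 (length 2)
  E: 00 (length 2)
Average code length: 174/87 = 2.0000 bits/symbol


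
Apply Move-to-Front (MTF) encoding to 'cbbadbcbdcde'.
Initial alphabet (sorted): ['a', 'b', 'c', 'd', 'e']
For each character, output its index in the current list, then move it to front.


MTF encoding:
'c': index 2 in ['a', 'b', 'c', 'd', 'e'] -> ['c', 'a', 'b', 'd', 'e']
'b': index 2 in ['c', 'a', 'b', 'd', 'e'] -> ['b', 'c', 'a', 'd', 'e']
'b': index 0 in ['b', 'c', 'a', 'd', 'e'] -> ['b', 'c', 'a', 'd', 'e']
'a': index 2 in ['b', 'c', 'a', 'd', 'e'] -> ['a', 'b', 'c', 'd', 'e']
'd': index 3 in ['a', 'b', 'c', 'd', 'e'] -> ['d', 'a', 'b', 'c', 'e']
'b': index 2 in ['d', 'a', 'b', 'c', 'e'] -> ['b', 'd', 'a', 'c', 'e']
'c': index 3 in ['b', 'd', 'a', 'c', 'e'] -> ['c', 'b', 'd', 'a', 'e']
'b': index 1 in ['c', 'b', 'd', 'a', 'e'] -> ['b', 'c', 'd', 'a', 'e']
'd': index 2 in ['b', 'c', 'd', 'a', 'e'] -> ['d', 'b', 'c', 'a', 'e']
'c': index 2 in ['d', 'b', 'c', 'a', 'e'] -> ['c', 'd', 'b', 'a', 'e']
'd': index 1 in ['c', 'd', 'b', 'a', 'e'] -> ['d', 'c', 'b', 'a', 'e']
'e': index 4 in ['d', 'c', 'b', 'a', 'e'] -> ['e', 'd', 'c', 'b', 'a']


Output: [2, 2, 0, 2, 3, 2, 3, 1, 2, 2, 1, 4]


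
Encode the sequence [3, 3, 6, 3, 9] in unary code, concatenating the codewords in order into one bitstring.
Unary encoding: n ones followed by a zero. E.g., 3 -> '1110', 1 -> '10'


Encode each number as n ones followed by a terminating 0:
  3 -> 1110 (4 bits)
  3 -> 1110 (4 bits)
  6 -> 1111110 (7 bits)
  3 -> 1110 (4 bits)
  9 -> 1111111110 (10 bits)
Total length = 4 + 4 + 7 + 4 + 10 = 29 bits.

Unary([3, 3, 6, 3, 9]) = 11101110111111011101111111110 (29 bits)


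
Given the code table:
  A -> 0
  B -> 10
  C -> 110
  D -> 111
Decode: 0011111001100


Decoding:
0 -> A
0 -> A
111 -> D
110 -> C
0 -> A
110 -> C
0 -> A


Result: AADCACA


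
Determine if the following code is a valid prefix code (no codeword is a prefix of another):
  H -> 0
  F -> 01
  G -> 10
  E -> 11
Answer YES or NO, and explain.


Checking each pair (does one codeword prefix another?):
  H='0' vs F='01': prefix -- VIOLATION

NO -- this is NOT a valid prefix code. H (0) is a prefix of F (01).


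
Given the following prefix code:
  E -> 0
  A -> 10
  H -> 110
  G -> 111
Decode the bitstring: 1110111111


Decoding step by step:
Bits 111 -> G
Bits 0 -> E
Bits 111 -> G
Bits 111 -> G


Decoded message: GEGG


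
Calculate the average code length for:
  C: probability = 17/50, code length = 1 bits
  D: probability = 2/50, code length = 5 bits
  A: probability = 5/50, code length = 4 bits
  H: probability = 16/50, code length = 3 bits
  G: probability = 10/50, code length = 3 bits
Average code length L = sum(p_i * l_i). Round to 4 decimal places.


Weighted contributions p_i * l_i:
  C: (17/50) * 1 = 17/50
  D: (2/50) * 5 = 10/50
  A: (5/50) * 4 = 20/50
  H: (16/50) * 3 = 48/50
  G: (10/50) * 3 = 30/50
Sum = (17 + 10 + 20 + 48 + 30)/50 = 125/50

L = 125/50 = 2.5000 bits/symbol


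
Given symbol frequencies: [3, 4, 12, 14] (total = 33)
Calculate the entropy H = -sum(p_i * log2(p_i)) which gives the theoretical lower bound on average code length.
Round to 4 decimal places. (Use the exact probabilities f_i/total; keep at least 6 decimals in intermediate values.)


Per-symbol terms -p_i * log2(p_i) with p_i = f_i/33:
  p = 3/33 = 0.090909: log2(p) = -3.459432, -p*log2(p) = 0.314494
  p = 4/33 = 0.121212: log2(p) = -3.044394, -p*log2(p) = 0.369017
  p = 12/33 = 0.363636: log2(p) = -1.459432, -p*log2(p) = 0.530702
  p = 14/33 = 0.424242: log2(p) = -1.237039, -p*log2(p) = 0.524805
H = 0.314494 + 0.369017 + 0.530702 + 0.524805 = 1.739018

H = 1.739 bits/symbol


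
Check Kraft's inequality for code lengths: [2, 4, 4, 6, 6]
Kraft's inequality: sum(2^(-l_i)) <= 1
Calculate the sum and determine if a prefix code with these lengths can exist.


Sum = 2^(-2) + 2^(-4) + 2^(-4) + 2^(-6) + 2^(-6)
    = 0.25 + 0.0625 + 0.0625 + 0.015625 + 0.015625
    = 26/64 = 0.40625
Since 0.40625 <= 1, Kraft's inequality IS satisfied.
A prefix code with these lengths CAN exist.

Kraft sum = 0.40625. Satisfied.


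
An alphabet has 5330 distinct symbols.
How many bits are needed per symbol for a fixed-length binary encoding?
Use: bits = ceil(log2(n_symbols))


log2(5330) = 12.3799
Bracket: 2^12 = 4096 < 5330 <= 2^13 = 8192
So ceil(log2(5330)) = 13

bits = ceil(log2(5330)) = ceil(12.3799) = 13 bits


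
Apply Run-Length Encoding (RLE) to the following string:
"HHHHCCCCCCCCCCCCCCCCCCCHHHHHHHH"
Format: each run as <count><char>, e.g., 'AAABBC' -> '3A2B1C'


Scanning runs left to right:
  i=0: run of 'H' x 4 -> '4H'
  i=4: run of 'C' x 19 -> '19C'
  i=23: run of 'H' x 8 -> '8H'

RLE = 4H19C8H


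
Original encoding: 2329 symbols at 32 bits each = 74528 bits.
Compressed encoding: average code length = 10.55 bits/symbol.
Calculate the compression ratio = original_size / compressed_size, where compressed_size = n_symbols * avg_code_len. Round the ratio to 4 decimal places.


original_size = n_symbols * orig_bits = 2329 * 32 = 74528 bits
compressed_size = n_symbols * avg_code_len = 2329 * 10.55 = 24570.95 bits
ratio = original_size / compressed_size = 74528 / 24570.95 = 3.0332

Compression ratio = 3.0332


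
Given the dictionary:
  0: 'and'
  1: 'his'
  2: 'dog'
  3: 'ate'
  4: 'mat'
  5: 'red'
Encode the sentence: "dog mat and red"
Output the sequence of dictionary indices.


Look up each word in the dictionary:
  'dog' -> 2
  'mat' -> 4
  'and' -> 0
  'red' -> 5

Encoded: [2, 4, 0, 5]


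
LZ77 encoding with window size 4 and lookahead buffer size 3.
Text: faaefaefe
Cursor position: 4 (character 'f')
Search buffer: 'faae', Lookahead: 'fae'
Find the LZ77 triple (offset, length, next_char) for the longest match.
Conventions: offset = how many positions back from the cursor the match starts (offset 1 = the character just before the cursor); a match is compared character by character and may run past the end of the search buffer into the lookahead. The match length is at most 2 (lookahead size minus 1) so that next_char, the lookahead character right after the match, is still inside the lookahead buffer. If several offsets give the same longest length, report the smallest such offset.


Try each offset into the search buffer:
  offset=1 (pos 3, char 'e'): match length 0
  offset=2 (pos 2, char 'a'): match length 0
  offset=3 (pos 1, char 'a'): match length 0
  offset=4 (pos 0, char 'f'): match length 2
Longest match has length 2 at offset 4.
next_char = character at position 4 + 2 = 6 -> 'e'

Best match: offset=4, length=2 (matching 'fa' starting at position 0)
LZ77 triple: (4, 2, 'e')


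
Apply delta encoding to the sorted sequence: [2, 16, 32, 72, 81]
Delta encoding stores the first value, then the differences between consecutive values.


First value: 2
Deltas:
  16 - 2 = 14
  32 - 16 = 16
  72 - 32 = 40
  81 - 72 = 9


Delta encoded: [2, 14, 16, 40, 9]


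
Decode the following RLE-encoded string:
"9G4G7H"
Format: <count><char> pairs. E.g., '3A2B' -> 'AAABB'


Expanding each <count><char> pair:
  9G -> 'GGGGGGGGG'
  4G -> 'GGGG'
  7H -> 'HHHHHHH'

Decoded = GGGGGGGGGGGGGHHHHHHH


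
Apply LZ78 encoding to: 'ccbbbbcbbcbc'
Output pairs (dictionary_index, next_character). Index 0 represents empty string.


LZ78 encoding steps:
Dictionary: {0: ''}
Step 1: w='' (idx 0), next='c' -> output (0, 'c'), add 'c' as idx 1
Step 2: w='c' (idx 1), next='b' -> output (1, 'b'), add 'cb' as idx 2
Step 3: w='' (idx 0), next='b' -> output (0, 'b'), add 'b' as idx 3
Step 4: w='b' (idx 3), next='b' -> output (3, 'b'), add 'bb' as idx 4
Step 5: w='cb' (idx 2), next='b' -> output (2, 'b'), add 'cbb' as idx 5
Step 6: w='cb' (idx 2), next='c' -> output (2, 'c'), add 'cbc' as idx 6


Encoded: [(0, 'c'), (1, 'b'), (0, 'b'), (3, 'b'), (2, 'b'), (2, 'c')]


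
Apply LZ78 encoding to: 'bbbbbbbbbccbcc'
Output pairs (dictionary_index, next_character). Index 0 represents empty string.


LZ78 encoding steps:
Dictionary: {0: ''}
Step 1: w='' (idx 0), next='b' -> output (0, 'b'), add 'b' as idx 1
Step 2: w='b' (idx 1), next='b' -> output (1, 'b'), add 'bb' as idx 2
Step 3: w='bb' (idx 2), next='b' -> output (2, 'b'), add 'bbb' as idx 3
Step 4: w='bbb' (idx 3), next='c' -> output (3, 'c'), add 'bbbc' as idx 4
Step 5: w='' (idx 0), next='c' -> output (0, 'c'), add 'c' as idx 5
Step 6: w='b' (idx 1), next='c' -> output (1, 'c'), add 'bc' as idx 6
Step 7: w='c' (idx 5), end of input -> output (5, '')


Encoded: [(0, 'b'), (1, 'b'), (2, 'b'), (3, 'c'), (0, 'c'), (1, 'c'), (5, '')]


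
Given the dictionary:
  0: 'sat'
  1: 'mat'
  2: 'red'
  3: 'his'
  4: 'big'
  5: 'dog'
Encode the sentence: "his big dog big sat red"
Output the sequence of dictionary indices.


Look up each word in the dictionary:
  'his' -> 3
  'big' -> 4
  'dog' -> 5
  'big' -> 4
  'sat' -> 0
  'red' -> 2

Encoded: [3, 4, 5, 4, 0, 2]


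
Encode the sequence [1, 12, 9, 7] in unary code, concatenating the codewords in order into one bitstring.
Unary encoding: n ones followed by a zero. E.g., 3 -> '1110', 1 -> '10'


Encode each number as n ones followed by a terminating 0:
  1 -> 10 (2 bits)
  12 -> 1111111111110 (13 bits)
  9 -> 1111111110 (10 bits)
  7 -> 11111110 (8 bits)
Total length = 2 + 13 + 10 + 8 = 33 bits.

Unary([1, 12, 9, 7]) = 101111111111110111111111011111110 (33 bits)


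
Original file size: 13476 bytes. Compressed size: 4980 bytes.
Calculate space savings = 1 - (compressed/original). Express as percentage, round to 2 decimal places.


ratio = compressed/original = 4980/13476 = 0.369546
savings = 1 - ratio = 1 - 0.369546 = 0.630454
as a percentage: 0.630454 * 100 = 63.05%

Space savings = 1 - 4980/13476 = 63.05%
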